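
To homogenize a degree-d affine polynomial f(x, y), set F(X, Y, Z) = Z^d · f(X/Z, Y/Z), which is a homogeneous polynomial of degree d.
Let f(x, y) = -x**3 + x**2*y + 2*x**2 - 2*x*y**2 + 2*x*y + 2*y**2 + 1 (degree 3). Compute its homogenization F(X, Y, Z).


F(X, Y, Z) = -X**3 + X**2*Y + 2*X**2*Z - 2*X*Y**2 + 2*X*Y*Z + 2*Y**2*Z + Z**3

deg(f) = 3.
Substitute x = X/Z, y = Y/Z into f, then multiply by Z^3.
  monomial -1·x^3·y^0 ↦ -1·X^3·Y^0·Z^0.
  monomial 1·x^2·y^1 ↦ 1·X^2·Y^1·Z^0.
  monomial 2·x^2·y^0 ↦ 2·X^2·Y^0·Z^1.
  monomial -2·x^1·y^2 ↦ -2·X^1·Y^2·Z^0.
  monomial 2·x^1·y^1 ↦ 2·X^1·Y^1·Z^1.
  monomial 2·x^0·y^2 ↦ 2·X^0·Y^2·Z^1.
  monomial 1·x^0·y^0 ↦ 1·X^0·Y^0·Z^3.
Collecting: F(X, Y, Z) = -X**3 + X**2*Y + 2*X**2*Z - 2*X*Y**2 + 2*X*Y*Z + 2*Y**2*Z + Z**3.


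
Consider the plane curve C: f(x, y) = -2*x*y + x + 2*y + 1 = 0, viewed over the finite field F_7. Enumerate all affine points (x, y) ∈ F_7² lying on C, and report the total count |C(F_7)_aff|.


Affine F_7-points: {(0, 3), (2, 5), (3, 1), (4, 2), (5, 6), (6, 0)}; count = 6.

For each of the 49 pairs (x, y) ∈ F_7², evaluate f(x, y) mod 7. Record the zeros.
  x = 0: [0↦1, 1↦3, 2↦5, 3↦0, 4↦2, 5↦4, 6↦6]  zeros at y ∈ {3}
  x = 1: [0↦2, 1↦2, 2↦2, 3↦2, 4↦2, 5↦2, 6↦2]  zeros at y ∈ ∅
  x = 2: [0↦3, 1↦1, 2↦6, 3↦4, 4↦2, 5↦0, 6↦5]  zeros at y ∈ {5}
  x = 3: [0↦4, 1↦0, 2↦3, 3↦6, 4↦2, 5↦5, 6↦1]  zeros at y ∈ {1}
  x = 4: [0↦5, 1↦6, 2↦0, 3↦1, 4↦2, 5↦3, 6↦4]  zeros at y ∈ {2}
  x = 5: [0↦6, 1↦5, 2↦4, 3↦3, 4↦2, 5↦1, 6↦0]  zeros at y ∈ {6}
  x = 6: [0↦0, 1↦4, 2↦1, 3↦5, 4↦2, 5↦6, 6↦3]  zeros at y ∈ {0}
Collecting zeros: affine points = {(0, 3), (2, 5), (3, 1), (4, 2), (5, 6), (6, 0)}.
Total count |C(F_7)_aff| = 6.


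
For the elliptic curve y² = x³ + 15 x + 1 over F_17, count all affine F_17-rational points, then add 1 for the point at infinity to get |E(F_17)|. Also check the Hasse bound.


Affine points = {(0, 1), (0, 16), (1, 0), (6, 1), (6, 16), (8, 2), (8, 15), (9, 7), (9, 10), (11, 1), (11, 16), (13, 8), (13, 9), (16, 6), (16, 11)}; affine count = 15; |E(F_17)| = 16.

Discriminant check: Δ ∝ 4a³ + 27b² = 4·15³ + 27·1² = 4·3375 + 27·1 ≡ 12 (mod 17). Nonzero ⇒ E is nonsingular.
For each x ∈ F_17, compute rhs = x³ + 15·x + 1 mod 17, then count y ∈ F_17 with y² ≡ rhs.
  x = 0: rhs = 1, matching y values: 1, 16 (2 points).
  x = 1: rhs = 0, matching y values: 0 (1 points).
  x = 2: rhs = 5, matching y values: none (0 points).
  x = 3: rhs = 5, matching y values: none (0 points).
  x = 4: rhs = 6, matching y values: none (0 points).
  x = 5: rhs = 14, matching y values: none (0 points).
  x = 6: rhs = 1, matching y values: 1, 16 (2 points).
  x = 7: rhs = 7, matching y values: none (0 points).
  x = 8: rhs = 4, matching y values: 2, 15 (2 points).
  x = 9: rhs = 15, matching y values: 7, 10 (2 points).
  x = 10: rhs = 12, matching y values: none (0 points).
  x = 11: rhs = 1, matching y values: 1, 16 (2 points).
  x = 12: rhs = 5, matching y values: none (0 points).
  x = 13: rhs = 13, matching y values: 8, 9 (2 points).
  x = 14: rhs = 14, matching y values: none (0 points).
  x = 15: rhs = 14, matching y values: none (0 points).
  x = 16: rhs = 2, matching y values: 6, 11 (2 points).
Total affine count: 15.
Full point count |E(F_17)| = 15 + 1 = 16.
Hasse bound: |16 − (17+1)| = |-2| = 2 ≤ 2√17 ≈ 8.2462 ✓.


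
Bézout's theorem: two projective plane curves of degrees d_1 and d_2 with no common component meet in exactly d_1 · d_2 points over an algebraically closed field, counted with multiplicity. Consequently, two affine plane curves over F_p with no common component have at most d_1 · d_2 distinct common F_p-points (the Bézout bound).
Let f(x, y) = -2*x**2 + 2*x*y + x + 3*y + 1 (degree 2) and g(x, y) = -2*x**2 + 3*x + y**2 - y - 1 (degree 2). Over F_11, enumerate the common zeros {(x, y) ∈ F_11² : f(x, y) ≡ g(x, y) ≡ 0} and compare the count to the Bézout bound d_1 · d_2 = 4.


Common zeros: {(1, 0), (7, 4)}; count = 2; Bézout bound = 4.

deg(f) = 2, deg(g) = 2, so Bézout bound = 4.
Scan x ∈ F_11. For each x, list the y ∈ F_11 with f(x, y) ≡ 0 and those with g(x, y) ≡ 0 (mod 11); the common zeros in that column are the intersection.
  x = 0: f ≡ 0 at y ∈ {7}; g ≡ 0 at y ∈ {4, 8}; common: ∅.
  x = 1: f ≡ 0 at y ∈ {0}; g ≡ 0 at y ∈ {0, 1}; common: {0}.
  x = 2: f ≡ 0 at y ∈ {7}; g ≡ 0 at y ∈ ∅; common: ∅.
  x = 3: f ≡ 0 at y ∈ {4}; g ≡ 0 at y ∈ ∅; common: ∅.
  x = 4: f ≡ 0 at y ∈ ∅; g ≡ 0 at y ∈ ∅; common: ∅.
  x = 5: f ≡ 0 at y ∈ {0}; g ≡ 0 at y ∈ ∅; common: ∅.
  x = 6: f ≡ 0 at y ∈ {8}; g ≡ 0 at y ∈ {0, 1}; common: ∅.
  x = 7: f ≡ 0 at y ∈ {4}; g ≡ 0 at y ∈ {4, 8}; common: {4}.
  x = 8: f ≡ 0 at y ∈ {8}; g ≡ 0 at y ∈ {3, 9}; common: ∅.
  x = 9: f ≡ 0 at y ∈ {2}; g ≡ 0 at y ∈ ∅; common: ∅.
  x = 10: f ≡ 0 at y ∈ {2}; g ≡ 0 at y ∈ {3, 9}; common: ∅.
Collecting: common zeros = {(1, 0), (7, 4)}, so the count is 2.
Comparison with the Bézout bound: 2 ≤ 4 = deg(f)·deg(g), as expected for curves with no common component (the affine F_11-count falls short of the bound because intersections may lie at infinity, over extension fields, or carry multiplicity).


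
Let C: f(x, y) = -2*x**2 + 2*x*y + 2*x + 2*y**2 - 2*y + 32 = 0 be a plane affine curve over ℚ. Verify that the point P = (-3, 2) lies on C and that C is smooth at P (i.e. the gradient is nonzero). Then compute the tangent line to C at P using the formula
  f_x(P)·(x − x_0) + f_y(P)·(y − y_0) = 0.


Tangent line at P: 18*x + 54 = 0.

Step 1: f(-3, 2) = 0, so P lies on C.
Step 2: partial derivatives
  f_x(x, y) = -4*x + 2*y + 2, f_y(x, y) = 2*x + 4*y - 2.
  f_x(P) = 18, f_y(P) = 0 (gradient nonzero, so P is smooth).
Step 3: tangent line at P: 18·(x − -3) + 0·(y − 2) = 0.
Expanding: 18*x + 54 = 0.


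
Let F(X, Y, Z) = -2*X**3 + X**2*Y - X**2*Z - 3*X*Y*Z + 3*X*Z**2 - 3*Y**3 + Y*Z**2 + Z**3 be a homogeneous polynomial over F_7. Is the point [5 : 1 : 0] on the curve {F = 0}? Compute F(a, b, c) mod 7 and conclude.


F(5,1,0) ≡ 3 (mod 7); P is NOT on the curve.

Evaluate F(5, 1, 0) term-by-term (mod 7).
  -2*X**3 ↦ -2·125·1·1 = -250
  X**2*Y ↦ 1·25·1·1 = 25
  -X**2*Z ↦ -1·25·1·0 = 0
  -3*X*Y*Z ↦ -3·5·1·0 = 0
  3*X*Z**2 ↦ 3·5·1·0 = 0
  -3*Y**3 ↦ -3·1·1·1 = -3
  Y*Z**2 ↦ 1·1·1·0 = 0
  Z**3 ↦ 1·1·1·0 = 0
Sum: F(5, 1, 0) = (-250) + (25) + (0) + (0) + (0) + (-3) + (0) + (0) = -228.
Reducing mod 7: -228 ≡ 3 (mod 7).
Since F(a, b, c) ≡ 3 ≠ 0 (mod 7), P does NOT lie on the curve.


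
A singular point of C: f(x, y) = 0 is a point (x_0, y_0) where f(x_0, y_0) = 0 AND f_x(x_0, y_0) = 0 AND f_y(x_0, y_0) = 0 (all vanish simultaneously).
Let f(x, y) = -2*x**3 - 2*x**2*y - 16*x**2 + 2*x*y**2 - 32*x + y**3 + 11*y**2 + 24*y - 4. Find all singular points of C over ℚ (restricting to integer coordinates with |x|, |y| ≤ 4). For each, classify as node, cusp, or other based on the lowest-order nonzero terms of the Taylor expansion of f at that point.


Singular points: {(-2, -2)}; classification: cusp.

Compute partial derivatives:
  f_x = -6*x**2 - 4*x*y - 32*x + 2*y**2 - 32.
  f_y = -2*x**2 + 4*x*y + 3*y**2 + 22*y + 24.
Scan x_0 ∈ {−4, ..., 4}. For each x_0, f_y(x_0, y) is a polynomial in y; find its integer roots y ∈ {−4, ..., 4}, then test f_x and f at those candidates.
  x = -4: f_y(-4, y) = 3*y**2 + 6*y - 8; no integer root y with |y| ≤ 4.
  x = -3: f_y(-3, y) = 3*y**2 + 10*y + 6; no integer root y with |y| ≤ 4.
  x = -2: f_y(-2, y) = 3*y**2 + 14*y + 16; vanishes at y ∈ {-2}. (-2, -2): f_x = 0, f = 0 — SINGULAR.
  x = -1: f_y(-1, y) = 3*y**2 + 18*y + 22; no integer root y with |y| ≤ 4.
  x = 0: f_y(0, y) = 3*y**2 + 22*y + 24; no integer root y with |y| ≤ 4.
  x = 1: f_y(1, y) = 3*y**2 + 26*y + 22; no integer root y with |y| ≤ 4.
  x = 2: f_y(2, y) = 3*y**2 + 30*y + 16; no integer root y with |y| ≤ 4.
  x = 3: f_y(3, y) = 3*y**2 + 34*y + 6; no integer root y with |y| ≤ 4.
  x = 4: f_y(4, y) = 3*y**2 + 38*y - 8; no integer root y with |y| ≤ 4.
Only singular point on the grid: (-2, -2).
Classify: substitute x = -2 + u, y = -2 + v and expand: f = -2*u**3 - 2*u**2*v + 2*u*v**2 + v**3 + v**2.
No constant or linear terms (consistent with a singular point). Quadratic part: v**2. Cubic part: -2*u**3 - 2*u**2*v + 2*u*v**2 + v**3.
The quadratic part v**2 is a perfect square, so there is a single (double) tangent line v = 0, i.e. y = -2. Restricting the cubic part to that line (v = 0) leaves -2*u**3 ≠ 0, so f is not divisible by v and the branch is v² ≈ 2*u**3 to lowest order — this is a cusp.
Classification: cusp.


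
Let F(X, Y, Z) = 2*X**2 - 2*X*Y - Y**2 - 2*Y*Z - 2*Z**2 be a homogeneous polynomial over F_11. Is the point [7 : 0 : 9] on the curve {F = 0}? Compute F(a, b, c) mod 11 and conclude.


F(7,0,9) ≡ 2 (mod 11); P is NOT on the curve.

Evaluate F(7, 0, 9) term-by-term (mod 11).
  2*X**2 ↦ 2·49·1·1 = 98
  -2*X*Y ↦ -2·7·0·1 = 0
  -Y**2 ↦ -1·1·0·1 = 0
  -2*Y*Z ↦ -2·1·0·9 = 0
  -2*Z**2 ↦ -2·1·1·81 = -162
Sum: F(7, 0, 9) = (98) + (0) + (0) + (0) + (-162) = -64.
Reducing mod 11: -64 ≡ 2 (mod 11).
Since F(a, b, c) ≡ 2 ≠ 0 (mod 11), P does NOT lie on the curve.


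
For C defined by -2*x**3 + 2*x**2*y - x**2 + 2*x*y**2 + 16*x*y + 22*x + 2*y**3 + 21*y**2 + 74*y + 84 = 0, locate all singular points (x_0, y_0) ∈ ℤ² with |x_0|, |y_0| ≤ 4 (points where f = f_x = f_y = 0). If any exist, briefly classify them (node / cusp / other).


Singular points: {(-1, -3)}; classification: node.

Compute partial derivatives:
  f_x = -6*x**2 + 4*x*y - 2*x + 2*y**2 + 16*y + 22.
  f_y = 2*x**2 + 4*x*y + 16*x + 6*y**2 + 42*y + 74.
Scan x_0 ∈ {−4, ..., 4}. For each x_0, f_y(x_0, y) is a polynomial in y; find its integer roots y ∈ {−4, ..., 4}, then test f_x and f at those candidates.
  x = -4: f_y(-4, y) = 6*y**2 + 26*y + 42; no integer root y with |y| ≤ 4.
  x = -3: f_y(-3, y) = 6*y**2 + 30*y + 44; no integer root y with |y| ≤ 4.
  x = -2: f_y(-2, y) = 6*y**2 + 34*y + 50; no integer root y with |y| ≤ 4.
  x = -1: f_y(-1, y) = 6*y**2 + 38*y + 60; vanishes at y ∈ {-3}. (-1, -3): f_x = 0, f = 0 — SINGULAR.
  x = 0: f_y(0, y) = 6*y**2 + 42*y + 74; no integer root y with |y| ≤ 4.
  x = 1: f_y(1, y) = 6*y**2 + 46*y + 92; no integer root y with |y| ≤ 4.
  x = 2: f_y(2, y) = 6*y**2 + 50*y + 114; no integer root y with |y| ≤ 4.
  x = 3: f_y(3, y) = 6*y**2 + 54*y + 140; no integer root y with |y| ≤ 4.
  x = 4: f_y(4, y) = 6*y**2 + 58*y + 170; no integer root y with |y| ≤ 4.
Only singular point on the grid: (-1, -3).
Classify: substitute x = -1 + u, y = -3 + v and expand: f = -2*u**3 + 2*u**2*v - u**2 + 2*u*v**2 + 2*v**3 + v**2.
No constant or linear terms (consistent with a singular point). Quadratic part: -u**2 + v**2. Cubic part: -2*u**3 + 2*u**2*v + 2*u*v**2 + 2*v**3.
The quadratic part v**2 - u**2 = (v − u)(v + u) splits into two distinct linear factors, so there are two distinct tangent lines y − -3 = ±(x − -1) — this is a node (ordinary double point).
Classification: node.


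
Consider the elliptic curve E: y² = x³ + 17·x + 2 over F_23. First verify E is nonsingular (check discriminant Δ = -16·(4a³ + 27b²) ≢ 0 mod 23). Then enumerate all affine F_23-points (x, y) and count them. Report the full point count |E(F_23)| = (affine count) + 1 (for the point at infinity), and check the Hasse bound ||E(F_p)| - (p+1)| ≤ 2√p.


Affine points = {(0, 5), (0, 18), (7, 2), (7, 21), (8, 11), (8, 12), (11, 5), (11, 18), (12, 5), (12, 18), (16, 0), (17, 11), (17, 12), (19, 10), (19, 13), (20, 4), (20, 19), (21, 11), (21, 12)}; affine count = 19; |E(F_23)| = 20.

Discriminant check: Δ ∝ 4a³ + 27b² = 4·17³ + 27·2² = 4·4913 + 27·4 ≡ 3 (mod 23). Nonzero ⇒ E is nonsingular.
For each x ∈ F_23, compute rhs = x³ + 17·x + 2 mod 23, then count y ∈ F_23 with y² ≡ rhs.
  x = 0: rhs = 2, matching y values: 5, 18 (2 points).
  x = 1: rhs = 20, matching y values: none (0 points).
  x = 2: rhs = 21, matching y values: none (0 points).
  x = 3: rhs = 11, matching y values: none (0 points).
  x = 4: rhs = 19, matching y values: none (0 points).
  x = 5: rhs = 5, matching y values: none (0 points).
  x = 6: rhs = 21, matching y values: none (0 points).
  x = 7: rhs = 4, matching y values: 2, 21 (2 points).
  x = 8: rhs = 6, matching y values: 11, 12 (2 points).
  x = 9: rhs = 10, matching y values: none (0 points).
  x = 10: rhs = 22, matching y values: none (0 points).
  x = 11: rhs = 2, matching y values: 5, 18 (2 points).
  x = 12: rhs = 2, matching y values: 5, 18 (2 points).
  x = 13: rhs = 5, matching y values: none (0 points).
  x = 14: rhs = 17, matching y values: none (0 points).
  x = 15: rhs = 21, matching y values: none (0 points).
  x = 16: rhs = 0, matching y values: 0 (1 points).
  x = 17: rhs = 6, matching y values: 11, 12 (2 points).
  x = 18: rhs = 22, matching y values: none (0 points).
  x = 19: rhs = 8, matching y values: 10, 13 (2 points).
  x = 20: rhs = 16, matching y values: 4, 19 (2 points).
  x = 21: rhs = 6, matching y values: 11, 12 (2 points).
  x = 22: rhs = 7, matching y values: none (0 points).
Total affine count: 19.
Full point count |E(F_23)| = 19 + 1 = 20.
Hasse bound: |20 − (23+1)| = |-4| = 4 ≤ 2√23 ≈ 9.5917 ✓.


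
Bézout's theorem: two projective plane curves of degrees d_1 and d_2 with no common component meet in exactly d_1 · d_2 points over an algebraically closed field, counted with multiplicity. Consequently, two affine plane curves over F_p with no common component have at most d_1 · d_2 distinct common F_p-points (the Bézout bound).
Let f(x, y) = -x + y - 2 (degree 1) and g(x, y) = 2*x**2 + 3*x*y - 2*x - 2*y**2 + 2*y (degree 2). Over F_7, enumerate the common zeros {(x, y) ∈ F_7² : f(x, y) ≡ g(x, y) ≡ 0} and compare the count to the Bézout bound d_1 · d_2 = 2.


Common zeros: ∅; count = 0; Bézout bound = 2.

deg(f) = 1, deg(g) = 2, so Bézout bound = 2.
Scan x ∈ F_7. For each x, list the y ∈ F_7 with f(x, y) ≡ 0 and those with g(x, y) ≡ 0 (mod 7); the common zeros in that column are the intersection.
  x = 0: f ≡ 0 at y ∈ {2}; g ≡ 0 at y ∈ {0, 1}; common: ∅.
  x = 1: f ≡ 0 at y ∈ {3}; g ≡ 0 at y ∈ {0, 6}; common: ∅.
  x = 2: f ≡ 0 at y ∈ {4}; g ≡ 0 at y ∈ ∅; common: ∅.
  x = 3: f ≡ 0 at y ∈ {5}; g ≡ 0 at y ∈ {1}; common: ∅.
  x = 4: f ≡ 0 at y ∈ {6}; g ≡ 0 at y ∈ ∅; common: ∅.
  x = 5: f ≡ 0 at y ∈ {0}; g ≡ 0 at y ∈ {6}; common: ∅.
  x = 6: f ≡ 0 at y ∈ {1}; g ≡ 0 at y ∈ ∅; common: ∅.
Collecting: common zeros = ∅, so the count is 0.
Comparison with the Bézout bound: 0 ≤ 2 = deg(f)·deg(g), as expected for curves with no common component (the affine F_7-count falls short of the bound because intersections may lie at infinity, over extension fields, or carry multiplicity).


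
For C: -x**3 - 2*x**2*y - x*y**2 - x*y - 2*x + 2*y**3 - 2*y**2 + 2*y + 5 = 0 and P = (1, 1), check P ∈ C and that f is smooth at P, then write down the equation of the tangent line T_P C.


Tangent line at P: -11*x - y + 12 = 0.

Step 1: f(1, 1) = 0, so P lies on C.
Step 2: partial derivatives
  f_x(x, y) = -3*x**2 - 4*x*y - y**2 - y - 2, f_y(x, y) = -2*x**2 - 2*x*y - x + 6*y**2 - 4*y + 2.
  f_x(P) = -11, f_y(P) = -1 (gradient nonzero, so P is smooth).
Step 3: tangent line at P: -11·(x − 1) + -1·(y − 1) = 0.
Expanding: -11*x - y + 12 = 0.


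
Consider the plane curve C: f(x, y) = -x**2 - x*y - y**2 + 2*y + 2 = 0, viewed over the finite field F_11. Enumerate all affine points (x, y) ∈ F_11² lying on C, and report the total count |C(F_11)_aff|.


Affine F_11-points: {(0, 6), (0, 7), (1, 4), (1, 8), (2, 3), (2, 8), (4, 2), (4, 7), (5, 2), (5, 6), (6, 3), (6, 4)}; count = 12.

For each of the 121 pairs (x, y) ∈ F_11², evaluate f(x, y) mod 11. Record the zeros.
  x = 0: [0↦2, 1↦3, 2↦2, 3↦10, 4↦5, 5↦9, 6↦0, 7↦0, 8↦9, 9↦5, 10↦10]  zeros at y ∈ {6, 7}
  x = 1: [0↦1, 1↦1, 2↦10, 3↦6, 4↦0, 5↦3, 6↦4, 7↦3, 8↦0, 9↦6, 10↦10]  zeros at y ∈ {4, 8}
  x = 2: [0↦9, 1↦8, 2↦5, 3↦0, 4↦4, 5↦6, 6↦6, 7↦4, 8↦0, 9↦5, 10↦8]  zeros at y ∈ {3, 8}
  x = 3: [0↦4, 1↦2, 2↦9, 3↦3, 4↦6, 5↦7, 6↦6, 7↦3, 8↦9, 9↦2, 10↦4]  zeros at y ∈ ∅
  x = 4: [0↦8, 1↦5, 2↦0, 3↦4, 4↦6, 5↦6, 6↦4, 7↦0, 8↦5, 9↦8, 10↦9]  zeros at y ∈ {2, 7}
  x = 5: [0↦10, 1↦6, 2↦0, 3↦3, 4↦4, 5↦3, 6↦0, 7↦6, 8↦10, 9↦1, 10↦1]  zeros at y ∈ {2, 6}
  x = 6: [0↦10, 1↦5, 2↦9, 3↦0, 4↦0, 5↦9, 6↦5, 7↦10, 8↦2, 9↦3, 10↦2]  zeros at y ∈ {3, 4}
  x = 7: [0↦8, 1↦2, 2↦5, 3↦6, 4↦5, 5↦2, 6↦8, 7↦1, 8↦3, 9↦3, 10↦1]  zeros at y ∈ ∅
  x = 8: [0↦4, 1↦8, 2↦10, 3↦10, 4↦8, 5↦4, 6↦9, 7↦1, 8↦2, 9↦1, 10↦9]  zeros at y ∈ ∅
  x = 9: [0↦9, 1↦1, 2↦2, 3↦1, 4↦9, 5↦4, 6↦8, 7↦10, 8↦10, 9↦8, 10↦4]  zeros at y ∈ ∅
  x = 10: [0↦1, 1↦3, 2↦3, 3↦1, 4↦8, 5↦2, 6↦5, 7↦6, 8↦5, 9↦2, 10↦8]  zeros at y ∈ ∅
Collecting zeros: affine points = {(0, 6), (0, 7), (1, 4), (1, 8), (2, 3), (2, 8), (4, 2), (4, 7), (5, 2), (5, 6), (6, 3), (6, 4)}.
Total count |C(F_11)_aff| = 12.


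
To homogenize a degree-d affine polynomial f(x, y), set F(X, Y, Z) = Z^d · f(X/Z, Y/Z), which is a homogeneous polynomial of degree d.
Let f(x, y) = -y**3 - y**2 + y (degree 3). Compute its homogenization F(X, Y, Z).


F(X, Y, Z) = -Y**3 - Y**2*Z + Y*Z**2

deg(f) = 3.
Substitute x = X/Z, y = Y/Z into f, then multiply by Z^3.
  monomial -1·x^0·y^3 ↦ -1·X^0·Y^3·Z^0.
  monomial -1·x^0·y^2 ↦ -1·X^0·Y^2·Z^1.
  monomial 1·x^0·y^1 ↦ 1·X^0·Y^1·Z^2.
Collecting: F(X, Y, Z) = -Y**3 - Y**2*Z + Y*Z**2.


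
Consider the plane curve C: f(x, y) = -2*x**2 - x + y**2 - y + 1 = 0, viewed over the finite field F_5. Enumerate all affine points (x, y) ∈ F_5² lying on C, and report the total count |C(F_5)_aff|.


Affine F_5-points: {(1, 2), (1, 4), (3, 0), (3, 1), (4, 0), (4, 1)}; count = 6.

For each of the 25 pairs (x, y) ∈ F_5², evaluate f(x, y) mod 5. Record the zeros.
  x = 0: [0↦1, 1↦1, 2↦3, 3↦2, 4↦3]  zeros at y ∈ ∅
  x = 1: [0↦3, 1↦3, 2↦0, 3↦4, 4↦0]  zeros at y ∈ {2, 4}
  x = 2: [0↦1, 1↦1, 2↦3, 3↦2, 4↦3]  zeros at y ∈ ∅
  x = 3: [0↦0, 1↦0, 2↦2, 3↦1, 4↦2]  zeros at y ∈ {0, 1}
  x = 4: [0↦0, 1↦0, 2↦2, 3↦1, 4↦2]  zeros at y ∈ {0, 1}
Collecting zeros: affine points = {(1, 2), (1, 4), (3, 0), (3, 1), (4, 0), (4, 1)}.
Total count |C(F_5)_aff| = 6.


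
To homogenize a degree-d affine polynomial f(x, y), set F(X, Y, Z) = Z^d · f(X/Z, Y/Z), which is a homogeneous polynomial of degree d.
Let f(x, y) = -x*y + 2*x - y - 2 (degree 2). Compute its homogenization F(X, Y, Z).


F(X, Y, Z) = -X*Y + 2*X*Z - Y*Z - 2*Z**2

deg(f) = 2.
Substitute x = X/Z, y = Y/Z into f, then multiply by Z^2.
  monomial -1·x^1·y^1 ↦ -1·X^1·Y^1·Z^0.
  monomial 2·x^1·y^0 ↦ 2·X^1·Y^0·Z^1.
  monomial -1·x^0·y^1 ↦ -1·X^0·Y^1·Z^1.
  monomial -2·x^0·y^0 ↦ -2·X^0·Y^0·Z^2.
Collecting: F(X, Y, Z) = -X*Y + 2*X*Z - Y*Z - 2*Z**2.


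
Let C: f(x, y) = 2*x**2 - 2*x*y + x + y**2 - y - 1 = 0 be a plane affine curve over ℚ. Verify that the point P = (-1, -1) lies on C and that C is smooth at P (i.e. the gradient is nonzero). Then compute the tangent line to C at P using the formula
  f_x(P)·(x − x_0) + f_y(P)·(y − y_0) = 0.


Tangent line at P: -x - y - 2 = 0.

Step 1: f(-1, -1) = 0, so P lies on C.
Step 2: partial derivatives
  f_x(x, y) = 4*x - 2*y + 1, f_y(x, y) = -2*x + 2*y - 1.
  f_x(P) = -1, f_y(P) = -1 (gradient nonzero, so P is smooth).
Step 3: tangent line at P: -1·(x − -1) + -1·(y − -1) = 0.
Expanding: -x - y - 2 = 0.


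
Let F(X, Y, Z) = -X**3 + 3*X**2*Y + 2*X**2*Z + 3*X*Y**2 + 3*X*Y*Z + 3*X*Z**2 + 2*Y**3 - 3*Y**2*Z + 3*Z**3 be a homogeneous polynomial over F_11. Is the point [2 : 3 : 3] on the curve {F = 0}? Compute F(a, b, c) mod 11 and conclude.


F(2,3,3) ≡ 4 (mod 11); P is NOT on the curve.

Evaluate F(2, 3, 3) term-by-term (mod 11).
  -X**3 ↦ -1·8·1·1 = -8
  3*X**2*Y ↦ 3·4·3·1 = 36
  2*X**2*Z ↦ 2·4·1·3 = 24
  3*X*Y**2 ↦ 3·2·9·1 = 54
  3*X*Y*Z ↦ 3·2·3·3 = 54
  3*X*Z**2 ↦ 3·2·1·9 = 54
  2*Y**3 ↦ 2·1·27·1 = 54
  -3*Y**2*Z ↦ -3·1·9·3 = -81
  3*Z**3 ↦ 3·1·1·27 = 81
Sum: F(2, 3, 3) = (-8) + (36) + (24) + (54) + (54) + (54) + (54) + (-81) + (81) = 268.
Reducing mod 11: 268 ≡ 4 (mod 11).
Since F(a, b, c) ≡ 4 ≠ 0 (mod 11), P does NOT lie on the curve.


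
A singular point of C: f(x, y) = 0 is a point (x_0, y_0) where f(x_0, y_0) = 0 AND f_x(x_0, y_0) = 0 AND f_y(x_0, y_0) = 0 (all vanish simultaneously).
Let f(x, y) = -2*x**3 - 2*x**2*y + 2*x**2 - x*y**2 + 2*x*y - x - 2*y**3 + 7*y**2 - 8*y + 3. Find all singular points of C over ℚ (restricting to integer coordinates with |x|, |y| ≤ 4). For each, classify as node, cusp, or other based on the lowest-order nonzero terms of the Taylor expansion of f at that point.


Singular points: {(0, 1)}; classification: cusp.

Compute partial derivatives:
  f_x = -6*x**2 - 4*x*y + 4*x - y**2 + 2*y - 1.
  f_y = -2*x**2 - 2*x*y + 2*x - 6*y**2 + 14*y - 8.
Scan x_0 ∈ {−4, ..., 4}. For each x_0, f_y(x_0, y) is a polynomial in y; find its integer roots y ∈ {−4, ..., 4}, then test f_x and f at those candidates.
  x = -4: f_y(-4, y) = -6*y**2 + 22*y - 48; no integer root y with |y| ≤ 4.
  x = -3: f_y(-3, y) = -6*y**2 + 20*y - 32; no integer root y with |y| ≤ 4.
  x = -2: f_y(-2, y) = -6*y**2 + 18*y - 20; no integer root y with |y| ≤ 4.
  x = -1: f_y(-1, y) = -6*y**2 + 16*y - 12; no integer root y with |y| ≤ 4.
  x = 0: f_y(0, y) = -6*y**2 + 14*y - 8; vanishes at y ∈ {1}. (0, 1): f_x = 0, f = 0 — SINGULAR.
  x = 1: f_y(1, y) = -6*y**2 + 12*y - 8; no integer root y with |y| ≤ 4.
  x = 2: f_y(2, y) = -6*y**2 + 10*y - 12; no integer root y with |y| ≤ 4.
  x = 3: f_y(3, y) = -6*y**2 + 8*y - 20; no integer root y with |y| ≤ 4.
  x = 4: f_y(4, y) = -6*y**2 + 6*y - 32; no integer root y with |y| ≤ 4.
Only singular point on the grid: (0, 1).
Classify: substitute x = 0 + u, y = 1 + v and expand: f = -2*u**3 - 2*u**2*v - u*v**2 - 2*v**3 + v**2.
No constant or linear terms (consistent with a singular point). Quadratic part: v**2. Cubic part: -2*u**3 - 2*u**2*v - u*v**2 - 2*v**3.
The quadratic part v**2 is a perfect square, so there is a single (double) tangent line v = 0, i.e. y = 1. Restricting the cubic part to that line (v = 0) leaves -2*u**3 ≠ 0, so f is not divisible by v and the branch is v² ≈ 2*u**3 to lowest order — this is a cusp.
Classification: cusp.


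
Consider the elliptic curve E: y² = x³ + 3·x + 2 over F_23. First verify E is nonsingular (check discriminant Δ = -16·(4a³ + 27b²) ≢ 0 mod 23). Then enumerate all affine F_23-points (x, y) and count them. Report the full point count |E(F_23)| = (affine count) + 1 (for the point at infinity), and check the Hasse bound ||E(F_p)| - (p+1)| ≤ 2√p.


Affine points = {(0, 5), (0, 18), (1, 11), (1, 12), (2, 4), (2, 19), (4, 3), (4, 20), (5, 2), (5, 21), (6, 11), (6, 12), (8, 3), (8, 20), (11, 3), (11, 20), (12, 8), (12, 15), (15, 8), (15, 15), (16, 11), (16, 12), (18, 0), (19, 8), (19, 15), (20, 9), (20, 14)}; affine count = 27; |E(F_23)| = 28.

Discriminant check: Δ ∝ 4a³ + 27b² = 4·3³ + 27·2² = 4·27 + 27·4 ≡ 9 (mod 23). Nonzero ⇒ E is nonsingular.
For each x ∈ F_23, compute rhs = x³ + 3·x + 2 mod 23, then count y ∈ F_23 with y² ≡ rhs.
  x = 0: rhs = 2, matching y values: 5, 18 (2 points).
  x = 1: rhs = 6, matching y values: 11, 12 (2 points).
  x = 2: rhs = 16, matching y values: 4, 19 (2 points).
  x = 3: rhs = 15, matching y values: none (0 points).
  x = 4: rhs = 9, matching y values: 3, 20 (2 points).
  x = 5: rhs = 4, matching y values: 2, 21 (2 points).
  x = 6: rhs = 6, matching y values: 11, 12 (2 points).
  x = 7: rhs = 21, matching y values: none (0 points).
  x = 8: rhs = 9, matching y values: 3, 20 (2 points).
  x = 9: rhs = 22, matching y values: none (0 points).
  x = 10: rhs = 20, matching y values: none (0 points).
  x = 11: rhs = 9, matching y values: 3, 20 (2 points).
  x = 12: rhs = 18, matching y values: 8, 15 (2 points).
  x = 13: rhs = 7, matching y values: none (0 points).
  x = 14: rhs = 5, matching y values: none (0 points).
  x = 15: rhs = 18, matching y values: 8, 15 (2 points).
  x = 16: rhs = 6, matching y values: 11, 12 (2 points).
  x = 17: rhs = 21, matching y values: none (0 points).
  x = 18: rhs = 0, matching y values: 0 (1 points).
  x = 19: rhs = 18, matching y values: 8, 15 (2 points).
  x = 20: rhs = 12, matching y values: 9, 14 (2 points).
  x = 21: rhs = 11, matching y values: none (0 points).
  x = 22: rhs = 21, matching y values: none (0 points).
Total affine count: 27.
Full point count |E(F_23)| = 27 + 1 = 28.
Hasse bound: |28 − (23+1)| = |4| = 4 ≤ 2√23 ≈ 9.5917 ✓.


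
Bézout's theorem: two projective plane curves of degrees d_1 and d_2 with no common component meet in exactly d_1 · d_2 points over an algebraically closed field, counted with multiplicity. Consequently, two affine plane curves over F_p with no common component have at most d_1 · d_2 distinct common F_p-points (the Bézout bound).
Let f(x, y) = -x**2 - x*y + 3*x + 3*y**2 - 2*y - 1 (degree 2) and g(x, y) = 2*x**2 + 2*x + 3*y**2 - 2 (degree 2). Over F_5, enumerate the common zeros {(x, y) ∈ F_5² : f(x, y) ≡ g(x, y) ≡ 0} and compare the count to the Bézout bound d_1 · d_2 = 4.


Common zeros: {(0, 3), (4, 2)}; count = 2; Bézout bound = 4.

deg(f) = 2, deg(g) = 2, so Bézout bound = 4.
Scan x ∈ F_5. For each x, list the y ∈ F_5 with f(x, y) ≡ 0 and those with g(x, y) ≡ 0 (mod 5); the common zeros in that column are the intersection.
  x = 0: f ≡ 0 at y ∈ {1, 3}; g ≡ 0 at y ∈ {2, 3}; common: {3}.
  x = 1: f ≡ 0 at y ∈ ∅; g ≡ 0 at y ∈ {1, 4}; common: ∅.
  x = 2: f ≡ 0 at y ∈ {1, 2}; g ≡ 0 at y ∈ {0}; common: ∅.
  x = 3: f ≡ 0 at y ∈ ∅; g ≡ 0 at y ∈ {1, 4}; common: ∅.
  x = 4: f ≡ 0 at y ∈ {0, 2}; g ≡ 0 at y ∈ {2, 3}; common: {2}.
Collecting: common zeros = {(0, 3), (4, 2)}, so the count is 2.
Comparison with the Bézout bound: 2 ≤ 4 = deg(f)·deg(g), as expected for curves with no common component (the affine F_5-count falls short of the bound because intersections may lie at infinity, over extension fields, or carry multiplicity).


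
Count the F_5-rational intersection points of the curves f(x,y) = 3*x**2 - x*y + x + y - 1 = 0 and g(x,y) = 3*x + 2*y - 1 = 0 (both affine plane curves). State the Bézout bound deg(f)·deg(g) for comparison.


Common zeros: {(4, 2)}; count = 1; Bézout bound = 2.

deg(f) = 2, deg(g) = 1, so Bézout bound = 2.
Scan x ∈ F_5. For each x, list the y ∈ F_5 with f(x, y) ≡ 0 and those with g(x, y) ≡ 0 (mod 5); the common zeros in that column are the intersection.
  x = 0: f ≡ 0 at y ∈ {1}; g ≡ 0 at y ∈ {3}; common: ∅.
  x = 1: f ≡ 0 at y ∈ ∅; g ≡ 0 at y ∈ {4}; common: ∅.
  x = 2: f ≡ 0 at y ∈ {3}; g ≡ 0 at y ∈ {0}; common: ∅.
  x = 3: f ≡ 0 at y ∈ {2}; g ≡ 0 at y ∈ {1}; common: ∅.
  x = 4: f ≡ 0 at y ∈ {2}; g ≡ 0 at y ∈ {2}; common: {2}.
Collecting: common zeros = {(4, 2)}, so the count is 1.
Comparison with the Bézout bound: 1 ≤ 2 = deg(f)·deg(g), as expected for curves with no common component (the affine F_5-count falls short of the bound because intersections may lie at infinity, over extension fields, or carry multiplicity).


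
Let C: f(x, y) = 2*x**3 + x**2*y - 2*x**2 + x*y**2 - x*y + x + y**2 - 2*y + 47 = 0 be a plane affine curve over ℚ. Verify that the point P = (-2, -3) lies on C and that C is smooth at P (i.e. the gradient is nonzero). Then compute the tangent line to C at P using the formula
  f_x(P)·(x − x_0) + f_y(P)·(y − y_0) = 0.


Tangent line at P: 57*x + 10*y + 144 = 0.

Step 1: f(-2, -3) = 0, so P lies on C.
Step 2: partial derivatives
  f_x(x, y) = 6*x**2 + 2*x*y - 4*x + y**2 - y + 1, f_y(x, y) = x**2 + 2*x*y - x + 2*y - 2.
  f_x(P) = 57, f_y(P) = 10 (gradient nonzero, so P is smooth).
Step 3: tangent line at P: 57·(x − -2) + 10·(y − -3) = 0.
Expanding: 57*x + 10*y + 144 = 0.


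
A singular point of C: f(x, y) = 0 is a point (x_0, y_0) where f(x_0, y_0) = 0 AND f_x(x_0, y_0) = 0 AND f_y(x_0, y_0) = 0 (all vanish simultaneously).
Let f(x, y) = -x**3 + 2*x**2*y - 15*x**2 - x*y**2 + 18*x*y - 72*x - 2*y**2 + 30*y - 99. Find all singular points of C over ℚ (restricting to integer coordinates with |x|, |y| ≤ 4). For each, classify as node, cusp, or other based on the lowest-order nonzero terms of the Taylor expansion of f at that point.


Singular points: {(-3, 3)}; classification: cusp.

Compute partial derivatives:
  f_x = -3*x**2 + 4*x*y - 30*x - y**2 + 18*y - 72.
  f_y = 2*x**2 - 2*x*y + 18*x - 4*y + 30.
Scan x_0 ∈ {−4, ..., 4}. For each x_0, f_y(x_0, y) is a polynomial in y; find its integer roots y ∈ {−4, ..., 4}, then test f_x and f at those candidates.
  x = -4: f_y(-4, y) = 4*y - 10; no integer root y with |y| ≤ 4.
  x = -3: f_y(-3, y) = 2*y - 6; vanishes at y ∈ {3}. (-3, 3): f_x = 0, f = 0 — SINGULAR.
  x = -2: f_y(-2, y) = 2; no integer root y with |y| ≤ 4.
  x = -1: f_y(-1, y) = 14 - 2*y; no integer root y with |y| ≤ 4.
  x = 0: f_y(0, y) = 30 - 4*y; no integer root y with |y| ≤ 4.
  x = 1: f_y(1, y) = 50 - 6*y; no integer root y with |y| ≤ 4.
  x = 2: f_y(2, y) = 74 - 8*y; no integer root y with |y| ≤ 4.
  x = 3: f_y(3, y) = 102 - 10*y; no integer root y with |y| ≤ 4.
  x = 4: f_y(4, y) = 134 - 12*y; no integer root y with |y| ≤ 4.
Only singular point on the grid: (-3, 3).
Classify: substitute x = -3 + u, y = 3 + v and expand: f = -u**3 + 2*u**2*v - u*v**2 + v**2.
No constant or linear terms (consistent with a singular point). Quadratic part: v**2. Cubic part: -u**3 + 2*u**2*v - u*v**2.
The quadratic part v**2 is a perfect square, so there is a single (double) tangent line v = 0, i.e. y = 3. Restricting the cubic part to that line (v = 0) leaves -u**3 ≠ 0, so f is not divisible by v and the branch is v² ≈ u**3 to lowest order — this is a cusp.
Classification: cusp.


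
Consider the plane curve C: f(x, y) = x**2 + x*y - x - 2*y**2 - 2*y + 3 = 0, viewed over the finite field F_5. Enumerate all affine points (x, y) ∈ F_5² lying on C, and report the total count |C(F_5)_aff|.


Affine F_5-points: {(1, 1), (2, 0), (4, 0), (4, 1)}; count = 4.

For each of the 25 pairs (x, y) ∈ F_5², evaluate f(x, y) mod 5. Record the zeros.
  x = 0: [0↦3, 1↦4, 2↦1, 3↦4, 4↦3]  zeros at y ∈ ∅
  x = 1: [0↦3, 1↦0, 2↦3, 3↦2, 4↦2]  zeros at y ∈ {1}
  x = 2: [0↦0, 1↦3, 2↦2, 3↦2, 4↦3]  zeros at y ∈ {0}
  x = 3: [0↦4, 1↦3, 2↦3, 3↦4, 4↦1]  zeros at y ∈ ∅
  x = 4: [0↦0, 1↦0, 2↦1, 3↦3, 4↦1]  zeros at y ∈ {0, 1}
Collecting zeros: affine points = {(1, 1), (2, 0), (4, 0), (4, 1)}.
Total count |C(F_5)_aff| = 4.


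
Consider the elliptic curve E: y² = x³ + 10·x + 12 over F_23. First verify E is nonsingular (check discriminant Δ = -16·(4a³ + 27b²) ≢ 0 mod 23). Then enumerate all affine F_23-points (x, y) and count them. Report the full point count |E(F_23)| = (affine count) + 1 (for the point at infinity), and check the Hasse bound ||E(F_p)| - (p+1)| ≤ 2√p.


Affine points = {(0, 9), (0, 14), (1, 0), (3, 0), (4, 1), (4, 22), (5, 7), (5, 16), (6, 9), (6, 14), (8, 11), (8, 12), (9, 7), (9, 16), (10, 10), (10, 13), (11, 2), (11, 21), (13, 4), (13, 19), (15, 8), (15, 15), (16, 6), (16, 17), (17, 9), (17, 14), (19, 0), (20, 1), (20, 22), (22, 1), (22, 22)}; affine count = 31; |E(F_23)| = 32.

Discriminant check: Δ ∝ 4a³ + 27b² = 4·10³ + 27·12² = 4·1000 + 27·144 ≡ 22 (mod 23). Nonzero ⇒ E is nonsingular.
For each x ∈ F_23, compute rhs = x³ + 10·x + 12 mod 23, then count y ∈ F_23 with y² ≡ rhs.
  x = 0: rhs = 12, matching y values: 9, 14 (2 points).
  x = 1: rhs = 0, matching y values: 0 (1 points).
  x = 2: rhs = 17, matching y values: none (0 points).
  x = 3: rhs = 0, matching y values: 0 (1 points).
  x = 4: rhs = 1, matching y values: 1, 22 (2 points).
  x = 5: rhs = 3, matching y values: 7, 16 (2 points).
  x = 6: rhs = 12, matching y values: 9, 14 (2 points).
  x = 7: rhs = 11, matching y values: none (0 points).
  x = 8: rhs = 6, matching y values: 11, 12 (2 points).
  x = 9: rhs = 3, matching y values: 7, 16 (2 points).
  x = 10: rhs = 8, matching y values: 10, 13 (2 points).
  x = 11: rhs = 4, matching y values: 2, 21 (2 points).
  x = 12: rhs = 20, matching y values: none (0 points).
  x = 13: rhs = 16, matching y values: 4, 19 (2 points).
  x = 14: rhs = 21, matching y values: none (0 points).
  x = 15: rhs = 18, matching y values: 8, 15 (2 points).
  x = 16: rhs = 13, matching y values: 6, 17 (2 points).
  x = 17: rhs = 12, matching y values: 9, 14 (2 points).
  x = 18: rhs = 21, matching y values: none (0 points).
  x = 19: rhs = 0, matching y values: 0 (1 points).
  x = 20: rhs = 1, matching y values: 1, 22 (2 points).
  x = 21: rhs = 7, matching y values: none (0 points).
  x = 22: rhs = 1, matching y values: 1, 22 (2 points).
Total affine count: 31.
Full point count |E(F_23)| = 31 + 1 = 32.
Hasse bound: |32 − (23+1)| = |8| = 8 ≤ 2√23 ≈ 9.5917 ✓.


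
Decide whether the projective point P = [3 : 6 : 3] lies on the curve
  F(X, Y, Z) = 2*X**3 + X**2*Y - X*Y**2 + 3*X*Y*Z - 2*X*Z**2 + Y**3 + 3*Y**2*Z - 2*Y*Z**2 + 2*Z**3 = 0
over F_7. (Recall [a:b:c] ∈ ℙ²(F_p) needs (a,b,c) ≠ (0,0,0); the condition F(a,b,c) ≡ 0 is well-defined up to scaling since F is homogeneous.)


F(3,6,3) ≡ 6 (mod 7); P is NOT on the curve.

Evaluate F(3, 6, 3) term-by-term (mod 7).
  2*X**3 ↦ 2·27·1·1 = 54
  X**2*Y ↦ 1·9·6·1 = 54
  -X*Y**2 ↦ -1·3·36·1 = -108
  3*X*Y*Z ↦ 3·3·6·3 = 162
  -2*X*Z**2 ↦ -2·3·1·9 = -54
  Y**3 ↦ 1·1·216·1 = 216
  3*Y**2*Z ↦ 3·1·36·3 = 324
  -2*Y*Z**2 ↦ -2·1·6·9 = -108
  2*Z**3 ↦ 2·1·1·27 = 54
Sum: F(3, 6, 3) = (54) + (54) + (-108) + (162) + (-54) + (216) + (324) + (-108) + (54) = 594.
Reducing mod 7: 594 ≡ 6 (mod 7).
Since F(a, b, c) ≡ 6 ≠ 0 (mod 7), P does NOT lie on the curve.


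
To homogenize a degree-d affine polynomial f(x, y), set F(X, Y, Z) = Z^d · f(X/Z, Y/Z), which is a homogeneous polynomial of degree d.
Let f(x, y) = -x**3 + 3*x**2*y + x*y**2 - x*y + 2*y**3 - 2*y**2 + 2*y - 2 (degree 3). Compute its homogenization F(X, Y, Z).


F(X, Y, Z) = -X**3 + 3*X**2*Y + X*Y**2 - X*Y*Z + 2*Y**3 - 2*Y**2*Z + 2*Y*Z**2 - 2*Z**3

deg(f) = 3.
Substitute x = X/Z, y = Y/Z into f, then multiply by Z^3.
  monomial -1·x^3·y^0 ↦ -1·X^3·Y^0·Z^0.
  monomial 3·x^2·y^1 ↦ 3·X^2·Y^1·Z^0.
  monomial 1·x^1·y^2 ↦ 1·X^1·Y^2·Z^0.
  monomial -1·x^1·y^1 ↦ -1·X^1·Y^1·Z^1.
  monomial 2·x^0·y^3 ↦ 2·X^0·Y^3·Z^0.
  monomial -2·x^0·y^2 ↦ -2·X^0·Y^2·Z^1.
  monomial 2·x^0·y^1 ↦ 2·X^0·Y^1·Z^2.
  monomial -2·x^0·y^0 ↦ -2·X^0·Y^0·Z^3.
Collecting: F(X, Y, Z) = -X**3 + 3*X**2*Y + X*Y**2 - X*Y*Z + 2*Y**3 - 2*Y**2*Z + 2*Y*Z**2 - 2*Z**3.


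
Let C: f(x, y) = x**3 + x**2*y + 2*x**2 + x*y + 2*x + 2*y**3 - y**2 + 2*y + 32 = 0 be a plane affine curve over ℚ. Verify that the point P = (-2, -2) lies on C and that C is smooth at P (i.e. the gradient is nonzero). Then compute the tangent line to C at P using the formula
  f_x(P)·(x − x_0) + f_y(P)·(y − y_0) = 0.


Tangent line at P: 12*x + 32*y + 88 = 0.

Step 1: f(-2, -2) = 0, so P lies on C.
Step 2: partial derivatives
  f_x(x, y) = 3*x**2 + 2*x*y + 4*x + y + 2, f_y(x, y) = x**2 + x + 6*y**2 - 2*y + 2.
  f_x(P) = 12, f_y(P) = 32 (gradient nonzero, so P is smooth).
Step 3: tangent line at P: 12·(x − -2) + 32·(y − -2) = 0.
Expanding: 12*x + 32*y + 88 = 0.


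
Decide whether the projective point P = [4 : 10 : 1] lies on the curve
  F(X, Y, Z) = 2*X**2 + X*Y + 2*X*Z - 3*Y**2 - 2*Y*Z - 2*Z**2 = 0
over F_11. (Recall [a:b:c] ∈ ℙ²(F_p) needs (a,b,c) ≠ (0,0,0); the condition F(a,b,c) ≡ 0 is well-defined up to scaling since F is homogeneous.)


F(4,10,1) ≡ 0 (mod 11); P is on the curve.

Evaluate F(4, 10, 1) term-by-term (mod 11).
  2*X**2 ↦ 2·16·1·1 = 32
  X*Y ↦ 1·4·10·1 = 40
  2*X*Z ↦ 2·4·1·1 = 8
  -3*Y**2 ↦ -3·1·100·1 = -300
  -2*Y*Z ↦ -2·1·10·1 = -20
  -2*Z**2 ↦ -2·1·1·1 = -2
Sum: F(4, 10, 1) = (32) + (40) + (8) + (-300) + (-20) + (-2) = -242.
Reducing mod 11: -242 ≡ 0 (mod 11).
Since F(a, b, c) ≡ 0 (mod 11), P lies on the curve.


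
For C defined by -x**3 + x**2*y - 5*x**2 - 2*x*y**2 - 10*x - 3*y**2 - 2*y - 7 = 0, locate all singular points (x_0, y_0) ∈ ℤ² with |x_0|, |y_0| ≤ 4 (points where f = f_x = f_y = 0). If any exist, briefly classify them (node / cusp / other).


Singular points: {(-2, -1)}; classification: cusp.

Compute partial derivatives:
  f_x = -3*x**2 + 2*x*y - 10*x - 2*y**2 - 10.
  f_y = x**2 - 4*x*y - 6*y - 2.
Scan x_0 ∈ {−4, ..., 4}. For each x_0, f_y(x_0, y) is a polynomial in y; find its integer roots y ∈ {−4, ..., 4}, then test f_x and f at those candidates.
  x = -4: f_y(-4, y) = 10*y + 14; no integer root y with |y| ≤ 4.
  x = -3: f_y(-3, y) = 6*y + 7; no integer root y with |y| ≤ 4.
  x = -2: f_y(-2, y) = 2*y + 2; vanishes at y ∈ {-1}. (-2, -1): f_x = 0, f = 0 — SINGULAR.
  x = -1: f_y(-1, y) = -2*y - 1; no integer root y with |y| ≤ 4.
  x = 0: f_y(0, y) = -6*y - 2; no integer root y with |y| ≤ 4.
  x = 1: f_y(1, y) = -10*y - 1; no integer root y with |y| ≤ 4.
  x = 2: f_y(2, y) = 2 - 14*y; no integer root y with |y| ≤ 4.
  x = 3: f_y(3, y) = 7 - 18*y; no integer root y with |y| ≤ 4.
  x = 4: f_y(4, y) = 14 - 22*y; no integer root y with |y| ≤ 4.
Only singular point on the grid: (-2, -1).
Classify: substitute x = -2 + u, y = -1 + v and expand: f = -u**3 + u**2*v - 2*u*v**2 + v**2.
No constant or linear terms (consistent with a singular point). Quadratic part: v**2. Cubic part: -u**3 + u**2*v - 2*u*v**2.
The quadratic part v**2 is a perfect square, so there is a single (double) tangent line v = 0, i.e. y = -1. Restricting the cubic part to that line (v = 0) leaves -u**3 ≠ 0, so f is not divisible by v and the branch is v² ≈ u**3 to lowest order — this is a cusp.
Classification: cusp.


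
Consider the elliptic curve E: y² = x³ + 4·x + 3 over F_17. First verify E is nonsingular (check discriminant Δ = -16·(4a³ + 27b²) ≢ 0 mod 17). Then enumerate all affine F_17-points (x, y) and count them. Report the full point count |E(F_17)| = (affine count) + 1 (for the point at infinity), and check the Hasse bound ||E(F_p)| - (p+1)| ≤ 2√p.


Affine points = {(1, 5), (1, 12), (2, 6), (2, 11), (3, 5), (3, 12), (4, 7), (4, 10), (7, 0), (11, 1), (11, 16), (13, 5), (13, 12), (14, 7), (14, 10), (15, 2), (15, 15), (16, 7), (16, 10)}; affine count = 19; |E(F_17)| = 20.

Discriminant check: Δ ∝ 4a³ + 27b² = 4·4³ + 27·3² = 4·64 + 27·9 ≡ 6 (mod 17). Nonzero ⇒ E is nonsingular.
For each x ∈ F_17, compute rhs = x³ + 4·x + 3 mod 17, then count y ∈ F_17 with y² ≡ rhs.
  x = 0: rhs = 3, matching y values: none (0 points).
  x = 1: rhs = 8, matching y values: 5, 12 (2 points).
  x = 2: rhs = 2, matching y values: 6, 11 (2 points).
  x = 3: rhs = 8, matching y values: 5, 12 (2 points).
  x = 4: rhs = 15, matching y values: 7, 10 (2 points).
  x = 5: rhs = 12, matching y values: none (0 points).
  x = 6: rhs = 5, matching y values: none (0 points).
  x = 7: rhs = 0, matching y values: 0 (1 points).
  x = 8: rhs = 3, matching y values: none (0 points).
  x = 9: rhs = 3, matching y values: none (0 points).
  x = 10: rhs = 6, matching y values: none (0 points).
  x = 11: rhs = 1, matching y values: 1, 16 (2 points).
  x = 12: rhs = 11, matching y values: none (0 points).
  x = 13: rhs = 8, matching y values: 5, 12 (2 points).
  x = 14: rhs = 15, matching y values: 7, 10 (2 points).
  x = 15: rhs = 4, matching y values: 2, 15 (2 points).
  x = 16: rhs = 15, matching y values: 7, 10 (2 points).
Total affine count: 19.
Full point count |E(F_17)| = 19 + 1 = 20.
Hasse bound: |20 − (17+1)| = |2| = 2 ≤ 2√17 ≈ 8.2462 ✓.
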